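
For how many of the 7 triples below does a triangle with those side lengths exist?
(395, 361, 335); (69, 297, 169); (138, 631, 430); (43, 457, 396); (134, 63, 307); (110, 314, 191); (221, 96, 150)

2

(335,361,395): 335+361 > 395 → valid
(69,169,297): 69+169 ≤ 297 → not valid
(138,430,631): 138+430 ≤ 631 → not valid
(43,396,457): 43+396 ≤ 457 → not valid
(63,134,307): 63+134 ≤ 307 → not valid
(110,191,314): 110+191 ≤ 314 → not valid
(96,150,221): 96+150 > 221 → valid
2 of the 7 triples form a triangle.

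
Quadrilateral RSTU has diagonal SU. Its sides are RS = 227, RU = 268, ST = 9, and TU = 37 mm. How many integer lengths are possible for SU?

4

From triangle RSU: 41 < SU < 495.
From triangle TSU: 28 < SU < 46.
Intersection: 41 < SU < 46, so integers 42 through 45: 4 values.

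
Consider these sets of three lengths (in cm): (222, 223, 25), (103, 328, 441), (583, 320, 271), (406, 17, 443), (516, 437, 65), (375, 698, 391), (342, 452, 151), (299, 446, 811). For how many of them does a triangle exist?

(25,222,223): 25+222 > 223 → valid
(103,328,441): 103+328 ≤ 441 → not valid
(271,320,583): 271+320 > 583 → valid
(17,406,443): 17+406 ≤ 443 → not valid
(65,437,516): 65+437 ≤ 516 → not valid
(375,391,698): 375+391 > 698 → valid
(151,342,452): 151+342 > 452 → valid
(299,446,811): 299+446 ≤ 811 → not valid
4 of the 8 triples form a triangle.

4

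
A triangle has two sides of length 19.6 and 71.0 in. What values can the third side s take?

By the triangle inequality, s must be less than 19.6 + 71.0 = 90.6 and greater than |19.6 − 71.0| = 51.4.

51.4 < s < 90.6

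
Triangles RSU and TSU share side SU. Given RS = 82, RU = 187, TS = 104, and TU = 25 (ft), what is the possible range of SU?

105 < SU < 129

From triangle RSU: |82 − 187| < SU < 82 + 187, i.e. 105 < SU < 269.
From triangle TSU: 79 < SU < 129.
Both must hold, so SU lies in the intersection.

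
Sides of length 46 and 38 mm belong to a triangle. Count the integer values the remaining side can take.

75

The third side lies in the open interval (8, 84).
Integers from 9 to 83 inclusive: 83 − 9 + 1 = 75.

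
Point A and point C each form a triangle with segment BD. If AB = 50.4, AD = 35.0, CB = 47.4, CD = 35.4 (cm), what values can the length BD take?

From triangle ABD: |50.4 − 35.0| < BD < 50.4 + 35.0, i.e. 15.4 < BD < 85.4.
From triangle CBD: 12.0 < BD < 82.8.
Both must hold, so BD lies in the intersection.

15.4 < BD < 82.8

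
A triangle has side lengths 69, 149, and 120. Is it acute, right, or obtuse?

Compare the square of the longest side to the sum of squares of the other two: 69² + 120² = 19161 < 22201 = 149².

obtuse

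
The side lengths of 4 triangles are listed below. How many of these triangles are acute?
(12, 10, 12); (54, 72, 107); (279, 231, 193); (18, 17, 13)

3

(12,10,12): 10²+12² = 244 > 144 = 12² → acute
(54,72,107): 54²+72² = 8100 < 11449 = 107² → obtuse
(279,231,193): 193²+231² = 90610 > 77841 = 279² → acute
(18,17,13): 13²+17² = 458 > 324 = 18² → acute
3 of the 4 are acute.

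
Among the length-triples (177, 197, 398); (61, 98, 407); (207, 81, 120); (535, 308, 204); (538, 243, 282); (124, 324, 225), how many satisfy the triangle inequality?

(177,197,398): 177+197 ≤ 398 → not valid
(61,98,407): 61+98 ≤ 407 → not valid
(81,120,207): 81+120 ≤ 207 → not valid
(204,308,535): 204+308 ≤ 535 → not valid
(243,282,538): 243+282 ≤ 538 → not valid
(124,225,324): 124+225 > 324 → valid
1 of the 6 triples forms a triangle.

1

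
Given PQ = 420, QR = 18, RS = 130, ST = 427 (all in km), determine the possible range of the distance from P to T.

The maximum is all hops collinear in one direction: 420 + 18 + 130 + 427 = 995.
The longest hop is 427; the others sum to 568. Since 427 ≤ 568, the path can fold back on itself completely, so the minimum distance is 0.

0 ≤ PT ≤ 995 km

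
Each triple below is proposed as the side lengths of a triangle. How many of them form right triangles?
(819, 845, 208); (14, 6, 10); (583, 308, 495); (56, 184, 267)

2

(819,845,208): 208²+819² = 714025 = 845² → right
(14,6,10): 6²+10² = 136 < 196 = 14² → obtuse
(583,308,495): 308²+495² = 339889 = 583² → right
(56,184,267): 56+184 ≤ 267, not a triangle
2 of the 4 are right.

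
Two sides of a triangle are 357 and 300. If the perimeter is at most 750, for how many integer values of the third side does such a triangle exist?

36

Triangle inequality: 57 < x < 657. Perimeter ≤ 750 gives x ≤ 750 − 357 − 300 = 93.
So 57 < x ≤ 93; integers 58 through 93: 36 values.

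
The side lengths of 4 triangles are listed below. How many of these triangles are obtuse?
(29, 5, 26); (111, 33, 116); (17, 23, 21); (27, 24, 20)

2

(29,5,26): 5²+26² = 701 < 841 = 29² → obtuse
(111,33,116): 33²+111² = 13410 < 13456 = 116² → obtuse
(17,23,21): 17²+21² = 730 > 529 = 23² → acute
(27,24,20): 20²+24² = 976 > 729 = 27² → acute
2 of the 4 are obtuse.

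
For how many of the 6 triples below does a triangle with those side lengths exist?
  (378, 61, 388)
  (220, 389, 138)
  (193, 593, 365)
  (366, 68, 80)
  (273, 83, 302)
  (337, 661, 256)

2

(61,378,388): 61+378 > 388 → valid
(138,220,389): 138+220 ≤ 389 → not valid
(193,365,593): 193+365 ≤ 593 → not valid
(68,80,366): 68+80 ≤ 366 → not valid
(83,273,302): 83+273 > 302 → valid
(256,337,661): 256+337 ≤ 661 → not valid
2 of the 6 triples form a triangle.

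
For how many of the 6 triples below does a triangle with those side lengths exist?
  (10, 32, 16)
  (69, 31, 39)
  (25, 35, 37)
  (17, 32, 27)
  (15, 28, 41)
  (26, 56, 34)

5

(10,16,32): 10+16 ≤ 32 → not valid
(31,39,69): 31+39 > 69 → valid
(25,35,37): 25+35 > 37 → valid
(17,27,32): 17+27 > 32 → valid
(15,28,41): 15+28 > 41 → valid
(26,34,56): 26+34 > 56 → valid
5 of the 6 triples form a triangle.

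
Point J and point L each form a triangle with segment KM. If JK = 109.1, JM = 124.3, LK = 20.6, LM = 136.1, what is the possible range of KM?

115.5 < KM < 156.7

From triangle JKM: |109.1 − 124.3| < KM < 109.1 + 124.3, i.e. 15.2 < KM < 233.4.
From triangle LKM: 115.5 < KM < 156.7.
Both must hold, so KM lies in the intersection.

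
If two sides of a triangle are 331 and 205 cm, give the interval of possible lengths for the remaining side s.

126 < s < 536 (cm)

By the triangle inequality, s must be less than 331 + 205 = 536 and greater than |331 − 205| = 126.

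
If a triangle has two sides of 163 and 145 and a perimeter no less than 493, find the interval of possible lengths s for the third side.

185 ≤ s < 308

Triangle inequality alone gives 18 < s < 308.
The perimeter condition gives s ≥ 493 − 163 − 145 = 185.
Intersecting the two: 185 ≤ s < 308.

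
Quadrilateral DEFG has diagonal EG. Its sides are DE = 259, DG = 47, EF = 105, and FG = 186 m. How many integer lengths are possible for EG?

78

From triangle DEG: 212 < EG < 306.
From triangle FEG: 81 < EG < 291.
Intersection: 212 < EG < 291, so integers 213 through 290: 78 values.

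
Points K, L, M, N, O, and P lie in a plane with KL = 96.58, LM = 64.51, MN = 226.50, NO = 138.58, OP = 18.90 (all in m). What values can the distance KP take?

0 ≤ KP ≤ 545.07 m

The maximum is all hops collinear in one direction: 96.58 + 64.51 + 226.50 + 138.58 + 18.90 = 545.07.
The longest hop is 226.50; the others sum to 318.57. Since 226.50 ≤ 318.57, the path can fold back on itself completely, so the minimum distance is 0.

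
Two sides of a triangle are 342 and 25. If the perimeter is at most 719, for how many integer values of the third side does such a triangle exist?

Triangle inequality: 317 < x < 367. Perimeter ≤ 719 gives x ≤ 719 − 342 − 25 = 352.
So 317 < x ≤ 352; integers 318 through 352: 35 values.

35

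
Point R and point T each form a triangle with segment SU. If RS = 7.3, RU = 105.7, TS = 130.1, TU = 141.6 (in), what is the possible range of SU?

98.4 < SU < 113.0

From triangle RSU: |7.3 − 105.7| < SU < 7.3 + 105.7, i.e. 98.4 < SU < 113.0.
From triangle TSU: 11.5 < SU < 271.7.
Both must hold, so SU lies in the intersection.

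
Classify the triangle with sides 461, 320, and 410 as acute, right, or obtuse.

Compare the square of the longest side to the sum of squares of the other two: 320² + 410² = 270500 > 212521 = 461².

acute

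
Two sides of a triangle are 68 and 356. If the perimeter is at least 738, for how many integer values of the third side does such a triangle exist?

110

Triangle inequality: 288 < x < 424. Perimeter ≥ 738 gives x ≥ 738 − 68 − 356 = 314.
So 314 ≤ x < 424; integers 314 through 423: 110 values.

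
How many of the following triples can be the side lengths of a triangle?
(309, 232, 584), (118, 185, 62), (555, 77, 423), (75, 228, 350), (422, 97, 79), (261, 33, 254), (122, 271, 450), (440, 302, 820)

1

(232,309,584): 232+309 ≤ 584 → not valid
(62,118,185): 62+118 ≤ 185 → not valid
(77,423,555): 77+423 ≤ 555 → not valid
(75,228,350): 75+228 ≤ 350 → not valid
(79,97,422): 79+97 ≤ 422 → not valid
(33,254,261): 33+254 > 261 → valid
(122,271,450): 122+271 ≤ 450 → not valid
(302,440,820): 302+440 ≤ 820 → not valid
1 of the 8 triples forms a triangle.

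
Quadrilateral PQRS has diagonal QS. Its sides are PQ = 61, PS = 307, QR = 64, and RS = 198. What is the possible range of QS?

246 < QS < 262

From triangle PQS: |61 − 307| < QS < 61 + 307, i.e. 246 < QS < 368.
From triangle RQS: 134 < QS < 262.
Both must hold, so QS lies in the intersection.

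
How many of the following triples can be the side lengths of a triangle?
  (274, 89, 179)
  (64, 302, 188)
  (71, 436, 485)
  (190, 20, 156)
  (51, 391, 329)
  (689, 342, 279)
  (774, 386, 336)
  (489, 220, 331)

(89,179,274): 89+179 ≤ 274 → not valid
(64,188,302): 64+188 ≤ 302 → not valid
(71,436,485): 71+436 > 485 → valid
(20,156,190): 20+156 ≤ 190 → not valid
(51,329,391): 51+329 ≤ 391 → not valid
(279,342,689): 279+342 ≤ 689 → not valid
(336,386,774): 336+386 ≤ 774 → not valid
(220,331,489): 220+331 > 489 → valid
2 of the 8 triples form a triangle.

2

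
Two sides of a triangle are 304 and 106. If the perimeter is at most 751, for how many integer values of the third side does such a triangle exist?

Triangle inequality: 198 < x < 410. Perimeter ≤ 751 gives x ≤ 751 − 304 − 106 = 341.
So 198 < x ≤ 341; integers 199 through 341: 143 values.

143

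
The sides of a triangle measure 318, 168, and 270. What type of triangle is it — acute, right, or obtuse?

Compare the square of the longest side to the sum of squares of the other two: 168² + 270² = 101124 = 318².

right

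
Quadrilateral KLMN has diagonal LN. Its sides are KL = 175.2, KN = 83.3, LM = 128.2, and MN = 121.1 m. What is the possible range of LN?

From triangle KLN: |175.2 − 83.3| < LN < 175.2 + 83.3, i.e. 91.9 < LN < 258.5.
From triangle MLN: 7.1 < LN < 249.3.
Both must hold, so LN lies in the intersection.

91.9 < LN < 249.3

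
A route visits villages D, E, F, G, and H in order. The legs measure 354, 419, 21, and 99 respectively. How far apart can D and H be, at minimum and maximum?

The maximum is all hops collinear in one direction: 354 + 419 + 21 + 99 = 893.
The longest hop is 419; the others sum to 474. Since 419 ≤ 474, the path can fold back on itself completely, so the minimum distance is 0.

0 ≤ DH ≤ 893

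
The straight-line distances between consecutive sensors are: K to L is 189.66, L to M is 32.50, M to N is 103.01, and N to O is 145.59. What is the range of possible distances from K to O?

The maximum is all hops collinear in one direction: 189.66 + 32.50 + 103.01 + 145.59 = 470.76.
The longest hop is 189.66; the others sum to 281.10. Since 189.66 ≤ 281.10, the path can fold back on itself completely, so the minimum distance is 0.

0 ≤ KO ≤ 470.76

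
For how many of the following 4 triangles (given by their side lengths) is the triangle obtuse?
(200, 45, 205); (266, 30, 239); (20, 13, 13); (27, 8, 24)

(200,45,205): 45²+200² = 42025 = 205² → right
(266,30,239): 30²+239² = 58021 < 70756 = 266² → obtuse
(20,13,13): 13²+13² = 338 < 400 = 20² → obtuse
(27,8,24): 8²+24² = 640 < 729 = 27² → obtuse
3 of the 4 are obtuse.

3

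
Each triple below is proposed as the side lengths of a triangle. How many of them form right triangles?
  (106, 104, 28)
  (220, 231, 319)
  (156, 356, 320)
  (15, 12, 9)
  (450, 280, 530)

4

(106,104,28): 28²+104² = 11600 > 11236 = 106² → acute
(220,231,319): 220²+231² = 101761 = 319² → right
(156,356,320): 156²+320² = 126736 = 356² → right
(15,12,9): 9²+12² = 225 = 15² → right
(450,280,530): 280²+450² = 280900 = 530² → right
4 of the 5 are right.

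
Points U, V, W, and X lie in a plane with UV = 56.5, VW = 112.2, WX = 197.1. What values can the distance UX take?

The maximum is all hops collinear in one direction: 56.5 + 112.2 + 197.1 = 365.8.
The longest hop is 197.1; the others sum to 168.7. Folding the others back against it leaves at least 197.1 − 168.7 = 28.4.

28.4 ≤ UX ≤ 365.8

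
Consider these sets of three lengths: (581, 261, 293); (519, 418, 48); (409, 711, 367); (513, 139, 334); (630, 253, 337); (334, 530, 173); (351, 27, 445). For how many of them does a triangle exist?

1

(261,293,581): 261+293 ≤ 581 → not valid
(48,418,519): 48+418 ≤ 519 → not valid
(367,409,711): 367+409 > 711 → valid
(139,334,513): 139+334 ≤ 513 → not valid
(253,337,630): 253+337 ≤ 630 → not valid
(173,334,530): 173+334 ≤ 530 → not valid
(27,351,445): 27+351 ≤ 445 → not valid
1 of the 7 triples forms a triangle.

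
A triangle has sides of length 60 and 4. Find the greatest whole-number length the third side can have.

63

The third side must be strictly less than 60 + 4 = 64.
The largest integer below 64 is 63.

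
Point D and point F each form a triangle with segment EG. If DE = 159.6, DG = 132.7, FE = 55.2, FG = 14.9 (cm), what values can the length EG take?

From triangle DEG: |159.6 − 132.7| < EG < 159.6 + 132.7, i.e. 26.9 < EG < 292.3.
From triangle FEG: 40.3 < EG < 70.1.
Both must hold, so EG lies in the intersection.

40.3 < EG < 70.1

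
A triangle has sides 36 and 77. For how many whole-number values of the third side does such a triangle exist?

71

The third side lies in the open interval (41, 113).
Integers from 42 to 112 inclusive: 112 − 42 + 1 = 71.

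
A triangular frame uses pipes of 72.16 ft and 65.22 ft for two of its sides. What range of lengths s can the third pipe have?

6.94 < s < 137.38 (ft)

By the triangle inequality, s must be less than 72.16 + 65.22 = 137.38 and greater than |72.16 − 65.22| = 6.94.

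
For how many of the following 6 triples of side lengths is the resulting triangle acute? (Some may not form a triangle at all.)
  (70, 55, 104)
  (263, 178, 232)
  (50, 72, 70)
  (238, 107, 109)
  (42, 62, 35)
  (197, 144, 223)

3

(70,55,104): 55²+70² = 7925 < 10816 = 104² → obtuse
(263,178,232): 178²+232² = 85508 > 69169 = 263² → acute
(50,72,70): 50²+70² = 7400 > 5184 = 72² → acute
(238,107,109): 107+109 ≤ 238, not a triangle
(42,62,35): 35²+42² = 2989 < 3844 = 62² → obtuse
(197,144,223): 144²+197² = 59545 > 49729 = 223² → acute
3 of the 6 are acute.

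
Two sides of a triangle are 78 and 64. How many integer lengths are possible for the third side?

127

The third side lies in the open interval (14, 142).
Integers from 15 to 141 inclusive: 141 − 15 + 1 = 127.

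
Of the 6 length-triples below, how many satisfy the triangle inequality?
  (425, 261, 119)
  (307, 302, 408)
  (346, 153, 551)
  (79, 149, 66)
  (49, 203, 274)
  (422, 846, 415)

1

(119,261,425): 119+261 ≤ 425 → not valid
(302,307,408): 302+307 > 408 → valid
(153,346,551): 153+346 ≤ 551 → not valid
(66,79,149): 66+79 ≤ 149 → not valid
(49,203,274): 49+203 ≤ 274 → not valid
(415,422,846): 415+422 ≤ 846 → not valid
1 of the 6 triples forms a triangle.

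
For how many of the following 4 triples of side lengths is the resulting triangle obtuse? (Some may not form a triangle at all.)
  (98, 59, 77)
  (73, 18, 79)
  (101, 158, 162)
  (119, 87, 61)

3

(98,59,77): 59²+77² = 9410 < 9604 = 98² → obtuse
(73,18,79): 18²+73² = 5653 < 6241 = 79² → obtuse
(101,158,162): 101²+158² = 35165 > 26244 = 162² → acute
(119,87,61): 61²+87² = 11290 < 14161 = 119² → obtuse
3 of the 4 are obtuse.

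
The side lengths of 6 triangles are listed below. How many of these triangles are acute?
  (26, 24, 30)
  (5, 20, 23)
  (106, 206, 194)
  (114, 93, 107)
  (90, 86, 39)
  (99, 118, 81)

5

(26,24,30): 24²+26² = 1252 > 900 = 30² → acute
(5,20,23): 5²+20² = 425 < 529 = 23² → obtuse
(106,206,194): 106²+194² = 48872 > 42436 = 206² → acute
(114,93,107): 93²+107² = 20098 > 12996 = 114² → acute
(90,86,39): 39²+86² = 8917 > 8100 = 90² → acute
(99,118,81): 81²+99² = 16362 > 13924 = 118² → acute
5 of the 6 are acute.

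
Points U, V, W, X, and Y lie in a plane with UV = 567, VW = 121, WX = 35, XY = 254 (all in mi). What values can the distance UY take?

The maximum is all hops collinear in one direction: 567 + 121 + 35 + 254 = 977.
The longest hop is 567; the others sum to 410. Folding the others back against it leaves at least 567 − 410 = 157.

157 ≤ UY ≤ 977 mi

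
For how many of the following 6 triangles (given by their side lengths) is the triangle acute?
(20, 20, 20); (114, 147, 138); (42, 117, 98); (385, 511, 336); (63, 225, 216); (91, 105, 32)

(20,20,20): 20²+20² = 800 > 400 = 20² → acute
(114,147,138): 114²+138² = 32040 > 21609 = 147² → acute
(42,117,98): 42²+98² = 11368 < 13689 = 117² → obtuse
(385,511,336): 336²+385² = 261121 = 511² → right
(63,225,216): 63²+216² = 50625 = 225² → right
(91,105,32): 32²+91² = 9305 < 11025 = 105² → obtuse
2 of the 6 are acute.

2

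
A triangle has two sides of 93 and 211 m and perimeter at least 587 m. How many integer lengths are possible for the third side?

Triangle inequality: 118 < x < 304. Perimeter ≥ 587 gives x ≥ 587 − 93 − 211 = 283.
So 283 ≤ x < 304; integers 283 through 303: 21 values.

21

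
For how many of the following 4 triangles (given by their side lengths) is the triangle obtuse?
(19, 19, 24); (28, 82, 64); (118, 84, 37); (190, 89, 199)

2

(19,19,24): 19²+19² = 722 > 576 = 24² → acute
(28,82,64): 28²+64² = 4880 < 6724 = 82² → obtuse
(118,84,37): 37²+84² = 8425 < 13924 = 118² → obtuse
(190,89,199): 89²+190² = 44021 > 39601 = 199² → acute
2 of the 4 are obtuse.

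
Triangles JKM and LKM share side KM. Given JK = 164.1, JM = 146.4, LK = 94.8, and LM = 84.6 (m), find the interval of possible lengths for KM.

From triangle JKM: |164.1 − 146.4| < KM < 164.1 + 146.4, i.e. 17.7 < KM < 310.5.
From triangle LKM: 10.2 < KM < 179.4.
Both must hold, so KM lies in the intersection.

17.7 < KM < 179.4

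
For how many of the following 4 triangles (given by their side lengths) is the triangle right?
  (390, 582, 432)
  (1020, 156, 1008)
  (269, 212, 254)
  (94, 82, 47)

2

(390,582,432): 390²+432² = 338724 = 582² → right
(1020,156,1008): 156²+1008² = 1040400 = 1020² → right
(269,212,254): 212²+254² = 109460 > 72361 = 269² → acute
(94,82,47): 47²+82² = 8933 > 8836 = 94² → acute
2 of the 4 are right.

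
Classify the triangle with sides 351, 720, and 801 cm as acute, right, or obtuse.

right

Compare the square of the longest side to the sum of squares of the other two: 351² + 720² = 641601 = 801².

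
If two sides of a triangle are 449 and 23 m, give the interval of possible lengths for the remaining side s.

By the triangle inequality, s must be less than 449 + 23 = 472 and greater than |449 − 23| = 426.

426 < s < 472 (m)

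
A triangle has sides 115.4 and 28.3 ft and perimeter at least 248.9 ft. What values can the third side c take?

Triangle inequality alone gives 87.1 < c < 143.7.
The perimeter condition gives c ≥ 248.9 − 115.4 − 28.3 = 105.2.
Intersecting the two: 105.2 ≤ c < 143.7.

105.2 ≤ c < 143.7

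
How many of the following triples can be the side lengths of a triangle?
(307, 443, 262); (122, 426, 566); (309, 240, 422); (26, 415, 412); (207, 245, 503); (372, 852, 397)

(262,307,443): 262+307 > 443 → valid
(122,426,566): 122+426 ≤ 566 → not valid
(240,309,422): 240+309 > 422 → valid
(26,412,415): 26+412 > 415 → valid
(207,245,503): 207+245 ≤ 503 → not valid
(372,397,852): 372+397 ≤ 852 → not valid
3 of the 6 triples form a triangle.

3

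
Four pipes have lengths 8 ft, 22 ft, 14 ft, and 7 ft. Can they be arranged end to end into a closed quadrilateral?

Yes

A quadrilateral exists iff every side is shorter than the sum of the others — equivalently, the longest side is less than the sum of the rest.
Longest side 22 < 29 (sum of the remaining 3), so yes.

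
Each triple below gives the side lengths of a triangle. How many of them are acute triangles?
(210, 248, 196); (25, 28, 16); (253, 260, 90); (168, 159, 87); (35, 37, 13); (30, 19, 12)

5

(210,248,196): 196²+210² = 82516 > 61504 = 248² → acute
(25,28,16): 16²+25² = 881 > 784 = 28² → acute
(253,260,90): 90²+253² = 72109 > 67600 = 260² → acute
(168,159,87): 87²+159² = 32850 > 28224 = 168² → acute
(35,37,13): 13²+35² = 1394 > 1369 = 37² → acute
(30,19,12): 12²+19² = 505 < 900 = 30² → obtuse
5 of the 6 are acute.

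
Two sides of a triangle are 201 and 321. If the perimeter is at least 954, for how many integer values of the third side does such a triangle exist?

90

Triangle inequality: 120 < x < 522. Perimeter ≥ 954 gives x ≥ 954 − 201 − 321 = 432.
So 432 ≤ x < 522; integers 432 through 521: 90 values.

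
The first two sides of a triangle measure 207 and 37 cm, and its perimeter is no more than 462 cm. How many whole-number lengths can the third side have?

Triangle inequality: 170 < x < 244. Perimeter ≤ 462 gives x ≤ 462 − 207 − 37 = 218.
So 170 < x ≤ 218; integers 171 through 218: 48 values.

48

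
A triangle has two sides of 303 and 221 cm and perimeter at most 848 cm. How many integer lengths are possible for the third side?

242

Triangle inequality: 82 < x < 524. Perimeter ≤ 848 gives x ≤ 848 − 303 − 221 = 324.
So 82 < x ≤ 324; integers 83 through 324: 242 values.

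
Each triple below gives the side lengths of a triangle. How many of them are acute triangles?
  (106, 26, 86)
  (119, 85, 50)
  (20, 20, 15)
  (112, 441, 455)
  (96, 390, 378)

1

(106,26,86): 26²+86² = 8072 < 11236 = 106² → obtuse
(119,85,50): 50²+85² = 9725 < 14161 = 119² → obtuse
(20,20,15): 15²+20² = 625 > 400 = 20² → acute
(112,441,455): 112²+441² = 207025 = 455² → right
(96,390,378): 96²+378² = 152100 = 390² → right
1 of the 5 is acute.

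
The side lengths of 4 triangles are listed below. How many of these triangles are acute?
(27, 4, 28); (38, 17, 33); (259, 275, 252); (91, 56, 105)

(27,4,28): 4²+27² = 745 < 784 = 28² → obtuse
(38,17,33): 17²+33² = 1378 < 1444 = 38² → obtuse
(259,275,252): 252²+259² = 130585 > 75625 = 275² → acute
(91,56,105): 56²+91² = 11417 > 11025 = 105² → acute
2 of the 4 are acute.

2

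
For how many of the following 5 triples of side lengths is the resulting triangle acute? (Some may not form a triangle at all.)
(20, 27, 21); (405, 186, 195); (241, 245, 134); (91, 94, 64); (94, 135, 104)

4

(20,27,21): 20²+21² = 841 > 729 = 27² → acute
(405,186,195): 186+195 ≤ 405, not a triangle
(241,245,134): 134²+241² = 76037 > 60025 = 245² → acute
(91,94,64): 64²+91² = 12377 > 8836 = 94² → acute
(94,135,104): 94²+104² = 19652 > 18225 = 135² → acute
4 of the 5 are acute.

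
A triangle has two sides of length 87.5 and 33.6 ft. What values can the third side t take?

By the triangle inequality, t must be less than 87.5 + 33.6 = 121.1 and greater than |87.5 − 33.6| = 53.9.

53.9 < t < 121.1 (ft)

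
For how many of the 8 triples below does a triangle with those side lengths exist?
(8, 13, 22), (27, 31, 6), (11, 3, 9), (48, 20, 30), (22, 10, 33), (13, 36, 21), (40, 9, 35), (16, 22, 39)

4

(8,13,22): 8+13 ≤ 22 → not valid
(6,27,31): 6+27 > 31 → valid
(3,9,11): 3+9 > 11 → valid
(20,30,48): 20+30 > 48 → valid
(10,22,33): 10+22 ≤ 33 → not valid
(13,21,36): 13+21 ≤ 36 → not valid
(9,35,40): 9+35 > 40 → valid
(16,22,39): 16+22 ≤ 39 → not valid
4 of the 8 triples form a triangle.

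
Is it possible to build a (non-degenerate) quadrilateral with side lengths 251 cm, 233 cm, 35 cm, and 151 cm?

Yes

A quadrilateral exists iff every side is shorter than the sum of the others — equivalently, the longest side is less than the sum of the rest.
Longest side 251 < 419 (sum of the remaining 3), so yes.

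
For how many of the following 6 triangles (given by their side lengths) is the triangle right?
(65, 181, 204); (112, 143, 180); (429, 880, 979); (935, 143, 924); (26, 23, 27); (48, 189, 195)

(65,181,204): 65²+181² = 36986 < 41616 = 204² → obtuse
(112,143,180): 112²+143² = 32993 > 32400 = 180² → acute
(429,880,979): 429²+880² = 958441 = 979² → right
(935,143,924): 143²+924² = 874225 = 935² → right
(26,23,27): 23²+26² = 1205 > 729 = 27² → acute
(48,189,195): 48²+189² = 38025 = 195² → right
3 of the 6 are right.

3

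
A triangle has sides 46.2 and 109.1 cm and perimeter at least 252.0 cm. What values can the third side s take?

96.7 ≤ s < 155.3 cm

Triangle inequality alone gives 62.9 < s < 155.3.
The perimeter condition gives s ≥ 252.0 − 46.2 − 109.1 = 96.7.
Intersecting the two: 96.7 ≤ s < 155.3.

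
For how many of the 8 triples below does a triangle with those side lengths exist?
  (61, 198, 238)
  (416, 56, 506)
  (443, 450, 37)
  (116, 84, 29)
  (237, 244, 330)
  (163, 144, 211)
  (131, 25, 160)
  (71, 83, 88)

(61,198,238): 61+198 > 238 → valid
(56,416,506): 56+416 ≤ 506 → not valid
(37,443,450): 37+443 > 450 → valid
(29,84,116): 29+84 ≤ 116 → not valid
(237,244,330): 237+244 > 330 → valid
(144,163,211): 144+163 > 211 → valid
(25,131,160): 25+131 ≤ 160 → not valid
(71,83,88): 71+83 > 88 → valid
5 of the 8 triples form a triangle.

5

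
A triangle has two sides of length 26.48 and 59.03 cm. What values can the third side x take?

32.55 < x < 85.51

By the triangle inequality, x must be less than 26.48 + 59.03 = 85.51 and greater than |26.48 − 59.03| = 32.55.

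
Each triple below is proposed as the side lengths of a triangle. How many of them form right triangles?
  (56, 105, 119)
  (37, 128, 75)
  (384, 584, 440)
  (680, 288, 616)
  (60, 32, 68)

(56,105,119): 56²+105² = 14161 = 119² → right
(37,128,75): 37+75 ≤ 128, not a triangle
(384,584,440): 384²+440² = 341056 = 584² → right
(680,288,616): 288²+616² = 462400 = 680² → right
(60,32,68): 32²+60² = 4624 = 68² → right
4 of the 5 are right.

4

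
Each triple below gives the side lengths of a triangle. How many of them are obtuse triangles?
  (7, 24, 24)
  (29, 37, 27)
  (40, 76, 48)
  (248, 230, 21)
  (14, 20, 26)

(7,24,24): 7²+24² = 625 > 576 = 24² → acute
(29,37,27): 27²+29² = 1570 > 1369 = 37² → acute
(40,76,48): 40²+48² = 3904 < 5776 = 76² → obtuse
(248,230,21): 21²+230² = 53341 < 61504 = 248² → obtuse
(14,20,26): 14²+20² = 596 < 676 = 26² → obtuse
3 of the 5 are obtuse.

3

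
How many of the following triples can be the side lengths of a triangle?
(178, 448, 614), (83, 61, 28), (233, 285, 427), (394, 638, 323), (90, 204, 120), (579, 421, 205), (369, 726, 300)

(178,448,614): 178+448 > 614 → valid
(28,61,83): 28+61 > 83 → valid
(233,285,427): 233+285 > 427 → valid
(323,394,638): 323+394 > 638 → valid
(90,120,204): 90+120 > 204 → valid
(205,421,579): 205+421 > 579 → valid
(300,369,726): 300+369 ≤ 726 → not valid
6 of the 7 triples form a triangle.

6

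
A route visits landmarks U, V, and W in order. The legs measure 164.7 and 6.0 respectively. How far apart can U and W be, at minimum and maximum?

158.7 ≤ UW ≤ 170.7

By the triangle inequality, |164.7 − 6.0| ≤ UW ≤ 164.7 + 6.0.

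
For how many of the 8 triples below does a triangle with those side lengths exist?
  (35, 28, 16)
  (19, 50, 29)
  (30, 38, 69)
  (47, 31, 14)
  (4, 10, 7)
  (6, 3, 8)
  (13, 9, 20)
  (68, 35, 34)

(16,28,35): 16+28 > 35 → valid
(19,29,50): 19+29 ≤ 50 → not valid
(30,38,69): 30+38 ≤ 69 → not valid
(14,31,47): 14+31 ≤ 47 → not valid
(4,7,10): 4+7 > 10 → valid
(3,6,8): 3+6 > 8 → valid
(9,13,20): 9+13 > 20 → valid
(34,35,68): 34+35 > 68 → valid
5 of the 8 triples form a triangle.

5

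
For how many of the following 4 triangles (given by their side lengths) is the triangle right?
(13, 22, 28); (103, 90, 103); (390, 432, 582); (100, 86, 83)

1

(13,22,28): 13²+22² = 653 < 784 = 28² → obtuse
(103,90,103): 90²+103² = 18709 > 10609 = 103² → acute
(390,432,582): 390²+432² = 338724 = 582² → right
(100,86,83): 83²+86² = 14285 > 10000 = 100² → acute
1 of the 4 is right.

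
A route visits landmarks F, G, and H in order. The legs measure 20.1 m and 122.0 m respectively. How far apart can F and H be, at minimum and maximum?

101.9 ≤ FH ≤ 142.1 m

By the triangle inequality, |20.1 − 122.0| ≤ FH ≤ 20.1 + 122.0.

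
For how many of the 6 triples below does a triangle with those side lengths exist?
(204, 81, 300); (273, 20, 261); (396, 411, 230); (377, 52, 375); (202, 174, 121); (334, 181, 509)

(81,204,300): 81+204 ≤ 300 → not valid
(20,261,273): 20+261 > 273 → valid
(230,396,411): 230+396 > 411 → valid
(52,375,377): 52+375 > 377 → valid
(121,174,202): 121+174 > 202 → valid
(181,334,509): 181+334 > 509 → valid
5 of the 6 triples form a triangle.

5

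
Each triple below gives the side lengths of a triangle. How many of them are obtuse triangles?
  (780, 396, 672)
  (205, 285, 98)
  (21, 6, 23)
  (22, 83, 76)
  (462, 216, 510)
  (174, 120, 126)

3

(780,396,672): 396²+672² = 608400 = 780² → right
(205,285,98): 98²+205² = 51629 < 81225 = 285² → obtuse
(21,6,23): 6²+21² = 477 < 529 = 23² → obtuse
(22,83,76): 22²+76² = 6260 < 6889 = 83² → obtuse
(462,216,510): 216²+462² = 260100 = 510² → right
(174,120,126): 120²+126² = 30276 = 174² → right
3 of the 6 are obtuse.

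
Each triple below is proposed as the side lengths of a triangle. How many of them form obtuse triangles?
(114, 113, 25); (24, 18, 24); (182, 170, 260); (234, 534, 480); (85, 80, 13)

(114,113,25): 25²+113² = 13394 > 12996 = 114² → acute
(24,18,24): 18²+24² = 900 > 576 = 24² → acute
(182,170,260): 170²+182² = 62024 < 67600 = 260² → obtuse
(234,534,480): 234²+480² = 285156 = 534² → right
(85,80,13): 13²+80² = 6569 < 7225 = 85² → obtuse
2 of the 5 are obtuse.

2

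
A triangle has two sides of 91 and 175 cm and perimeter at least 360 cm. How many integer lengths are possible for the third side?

Triangle inequality: 84 < x < 266. Perimeter ≥ 360 gives x ≥ 360 − 91 − 175 = 94.
So 94 ≤ x < 266; integers 94 through 265: 172 values.

172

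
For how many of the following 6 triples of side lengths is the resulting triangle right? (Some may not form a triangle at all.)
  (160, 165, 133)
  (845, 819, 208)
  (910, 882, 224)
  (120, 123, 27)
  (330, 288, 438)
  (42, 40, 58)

5

(160,165,133): 133²+160² = 43289 > 27225 = 165² → acute
(845,819,208): 208²+819² = 714025 = 845² → right
(910,882,224): 224²+882² = 828100 = 910² → right
(120,123,27): 27²+120² = 15129 = 123² → right
(330,288,438): 288²+330² = 191844 = 438² → right
(42,40,58): 40²+42² = 3364 = 58² → right
5 of the 6 are right.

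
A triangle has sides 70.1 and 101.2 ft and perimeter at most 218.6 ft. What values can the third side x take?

Triangle inequality alone gives 31.1 < x < 171.3.
The perimeter condition gives x ≤ 218.6 − 70.1 − 101.2 = 47.3.
Intersecting the two: 31.1 < x ≤ 47.3.

31.1 < x ≤ 47.3 ft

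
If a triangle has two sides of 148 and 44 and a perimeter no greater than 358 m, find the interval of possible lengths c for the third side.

104 < c ≤ 166 m

Triangle inequality alone gives 104 < c < 192.
The perimeter condition gives c ≤ 358 − 148 − 44 = 166.
Intersecting the two: 104 < c ≤ 166.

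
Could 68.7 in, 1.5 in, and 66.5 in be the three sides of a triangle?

No

The longest side is 68.7, but the other two sum to only 68.0.
68.0 < 68.7, so the triangle inequality fails.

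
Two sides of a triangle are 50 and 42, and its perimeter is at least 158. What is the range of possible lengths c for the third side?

66 ≤ c < 92

Triangle inequality alone gives 8 < c < 92.
The perimeter condition gives c ≥ 158 − 50 − 42 = 66.
Intersecting the two: 66 ≤ c < 92.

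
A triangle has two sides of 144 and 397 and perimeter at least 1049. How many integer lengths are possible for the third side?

33

Triangle inequality: 253 < x < 541. Perimeter ≥ 1049 gives x ≥ 1049 − 144 − 397 = 508.
So 508 ≤ x < 541; integers 508 through 540: 33 values.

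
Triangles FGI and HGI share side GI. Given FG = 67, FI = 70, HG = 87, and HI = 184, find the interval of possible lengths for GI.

97 < GI < 137

From triangle FGI: |67 − 70| < GI < 67 + 70, i.e. 3 < GI < 137.
From triangle HGI: 97 < GI < 271.
Both must hold, so GI lies in the intersection.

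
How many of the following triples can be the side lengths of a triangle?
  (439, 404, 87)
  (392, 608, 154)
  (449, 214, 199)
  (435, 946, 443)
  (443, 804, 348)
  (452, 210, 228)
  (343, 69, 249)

1

(87,404,439): 87+404 > 439 → valid
(154,392,608): 154+392 ≤ 608 → not valid
(199,214,449): 199+214 ≤ 449 → not valid
(435,443,946): 435+443 ≤ 946 → not valid
(348,443,804): 348+443 ≤ 804 → not valid
(210,228,452): 210+228 ≤ 452 → not valid
(69,249,343): 69+249 ≤ 343 → not valid
1 of the 7 triples forms a triangle.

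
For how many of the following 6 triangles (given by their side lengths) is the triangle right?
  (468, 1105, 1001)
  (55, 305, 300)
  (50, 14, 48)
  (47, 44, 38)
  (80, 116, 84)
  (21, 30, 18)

(468,1105,1001): 468²+1001² = 1221025 = 1105² → right
(55,305,300): 55²+300² = 93025 = 305² → right
(50,14,48): 14²+48² = 2500 = 50² → right
(47,44,38): 38²+44² = 3380 > 2209 = 47² → acute
(80,116,84): 80²+84² = 13456 = 116² → right
(21,30,18): 18²+21² = 765 < 900 = 30² → obtuse
4 of the 6 are right.

4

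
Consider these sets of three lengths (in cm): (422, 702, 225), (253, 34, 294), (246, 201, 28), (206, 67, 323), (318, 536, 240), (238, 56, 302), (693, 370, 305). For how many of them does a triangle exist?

1

(225,422,702): 225+422 ≤ 702 → not valid
(34,253,294): 34+253 ≤ 294 → not valid
(28,201,246): 28+201 ≤ 246 → not valid
(67,206,323): 67+206 ≤ 323 → not valid
(240,318,536): 240+318 > 536 → valid
(56,238,302): 56+238 ≤ 302 → not valid
(305,370,693): 305+370 ≤ 693 → not valid
1 of the 7 triples forms a triangle.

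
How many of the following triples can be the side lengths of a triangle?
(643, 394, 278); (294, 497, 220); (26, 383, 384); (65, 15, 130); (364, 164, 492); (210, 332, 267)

5

(278,394,643): 278+394 > 643 → valid
(220,294,497): 220+294 > 497 → valid
(26,383,384): 26+383 > 384 → valid
(15,65,130): 15+65 ≤ 130 → not valid
(164,364,492): 164+364 > 492 → valid
(210,267,332): 210+267 > 332 → valid
5 of the 6 triples form a triangle.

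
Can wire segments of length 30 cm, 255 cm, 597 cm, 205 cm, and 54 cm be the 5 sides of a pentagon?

No

For a pentagon, each side must be shorter than the sum of the others.
Here the longest side is 597, but the remaining 4 sides sum to only 544.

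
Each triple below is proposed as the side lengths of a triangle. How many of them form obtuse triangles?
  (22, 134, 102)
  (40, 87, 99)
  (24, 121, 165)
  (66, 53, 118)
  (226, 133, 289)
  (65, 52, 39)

(22,134,102): 22+102 ≤ 134, not a triangle
(40,87,99): 40²+87² = 9169 < 9801 = 99² → obtuse
(24,121,165): 24+121 ≤ 165, not a triangle
(66,53,118): 53²+66² = 7165 < 13924 = 118² → obtuse
(226,133,289): 133²+226² = 68765 < 83521 = 289² → obtuse
(65,52,39): 39²+52² = 4225 = 65² → right
3 of the 6 are obtuse.

3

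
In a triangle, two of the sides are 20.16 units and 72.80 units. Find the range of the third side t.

By the triangle inequality, t must be less than 20.16 + 72.80 = 92.96 and greater than |20.16 − 72.80| = 52.64.

52.64 < t < 92.96 (units)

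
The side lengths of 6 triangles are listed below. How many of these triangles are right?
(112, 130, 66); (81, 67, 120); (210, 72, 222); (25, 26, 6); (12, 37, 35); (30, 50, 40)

(112,130,66): 66²+112² = 16900 = 130² → right
(81,67,120): 67²+81² = 11050 < 14400 = 120² → obtuse
(210,72,222): 72²+210² = 49284 = 222² → right
(25,26,6): 6²+25² = 661 < 676 = 26² → obtuse
(12,37,35): 12²+35² = 1369 = 37² → right
(30,50,40): 30²+40² = 2500 = 50² → right
4 of the 6 are right.

4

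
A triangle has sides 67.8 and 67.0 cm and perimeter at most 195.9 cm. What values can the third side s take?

0.8 < s ≤ 61.1

Triangle inequality alone gives 0.8 < s < 134.8.
The perimeter condition gives s ≤ 195.9 − 67.8 − 67.0 = 61.1.
Intersecting the two: 0.8 < s ≤ 61.1.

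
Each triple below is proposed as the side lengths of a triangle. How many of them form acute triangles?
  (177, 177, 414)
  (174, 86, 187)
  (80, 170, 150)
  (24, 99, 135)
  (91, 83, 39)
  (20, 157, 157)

(177,177,414): 177+177 ≤ 414, not a triangle
(174,86,187): 86²+174² = 37672 > 34969 = 187² → acute
(80,170,150): 80²+150² = 28900 = 170² → right
(24,99,135): 24+99 ≤ 135, not a triangle
(91,83,39): 39²+83² = 8410 > 8281 = 91² → acute
(20,157,157): 20²+157² = 25049 > 24649 = 157² → acute
3 of the 6 are acute.

3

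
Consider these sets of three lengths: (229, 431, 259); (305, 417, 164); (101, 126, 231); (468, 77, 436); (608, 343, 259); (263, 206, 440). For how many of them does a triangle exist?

(229,259,431): 229+259 > 431 → valid
(164,305,417): 164+305 > 417 → valid
(101,126,231): 101+126 ≤ 231 → not valid
(77,436,468): 77+436 > 468 → valid
(259,343,608): 259+343 ≤ 608 → not valid
(206,263,440): 206+263 > 440 → valid
4 of the 6 triples form a triangle.

4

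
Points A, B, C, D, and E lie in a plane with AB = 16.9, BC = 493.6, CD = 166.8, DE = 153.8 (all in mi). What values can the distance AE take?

156.1 ≤ AE ≤ 831.1 mi

The maximum is all hops collinear in one direction: 16.9 + 493.6 + 166.8 + 153.8 = 831.1.
The longest hop is 493.6; the others sum to 337.5. Folding the others back against it leaves at least 493.6 − 337.5 = 156.1.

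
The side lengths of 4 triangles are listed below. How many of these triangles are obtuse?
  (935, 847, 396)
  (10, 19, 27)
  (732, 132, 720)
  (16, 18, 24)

(935,847,396): 396²+847² = 874225 = 935² → right
(10,19,27): 10²+19² = 461 < 729 = 27² → obtuse
(732,132,720): 132²+720² = 535824 = 732² → right
(16,18,24): 16²+18² = 580 > 576 = 24² → acute
1 of the 4 is obtuse.

1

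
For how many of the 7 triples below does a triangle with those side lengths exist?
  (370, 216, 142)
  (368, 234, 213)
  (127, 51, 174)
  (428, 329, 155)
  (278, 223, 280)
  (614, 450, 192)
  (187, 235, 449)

5

(142,216,370): 142+216 ≤ 370 → not valid
(213,234,368): 213+234 > 368 → valid
(51,127,174): 51+127 > 174 → valid
(155,329,428): 155+329 > 428 → valid
(223,278,280): 223+278 > 280 → valid
(192,450,614): 192+450 > 614 → valid
(187,235,449): 187+235 ≤ 449 → not valid
5 of the 7 triples form a triangle.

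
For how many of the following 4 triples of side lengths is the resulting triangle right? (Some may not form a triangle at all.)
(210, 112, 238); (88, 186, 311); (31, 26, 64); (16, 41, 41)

1

(210,112,238): 112²+210² = 56644 = 238² → right
(88,186,311): 88+186 ≤ 311, not a triangle
(31,26,64): 26+31 ≤ 64, not a triangle
(16,41,41): 16²+41² = 1937 > 1681 = 41² → acute
1 of the 4 is right.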